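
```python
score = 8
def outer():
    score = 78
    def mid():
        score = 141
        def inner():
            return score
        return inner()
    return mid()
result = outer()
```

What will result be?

Step 1: Three levels of shadowing: global 8, outer 78, mid 141.
Step 2: inner() finds score = 141 in enclosing mid() scope.
Step 3: result = 141

The answer is 141.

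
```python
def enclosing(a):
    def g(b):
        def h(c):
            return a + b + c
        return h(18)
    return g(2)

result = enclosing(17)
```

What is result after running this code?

Step 1: a = 17, b = 2, c = 18 across three nested scopes.
Step 2: h() accesses all three via LEGB rule.
Step 3: result = 17 + 2 + 18 = 37

The answer is 37.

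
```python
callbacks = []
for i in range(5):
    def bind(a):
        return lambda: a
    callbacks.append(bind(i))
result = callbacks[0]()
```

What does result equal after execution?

Step 1: bind(i) creates a new scope capturing a = i at call time.
Step 2: callbacks[0] = bind(0), so its lambda captures a = 0.
Step 3: result = 0 (closure factory fixes late binding)

The answer is 0.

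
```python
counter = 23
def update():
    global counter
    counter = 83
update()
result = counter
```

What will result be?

Step 1: counter = 23 globally.
Step 2: update() declares global counter and sets it to 83.
Step 3: After update(), global counter = 83. result = 83

The answer is 83.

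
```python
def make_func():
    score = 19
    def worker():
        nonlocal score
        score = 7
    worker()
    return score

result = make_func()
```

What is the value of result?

Step 1: make_func() sets score = 19.
Step 2: worker() uses nonlocal to reassign score = 7.
Step 3: result = 7

The answer is 7.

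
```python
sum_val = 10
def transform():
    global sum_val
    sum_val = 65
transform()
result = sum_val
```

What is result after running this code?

Step 1: sum_val = 10 globally.
Step 2: transform() declares global sum_val and sets it to 65.
Step 3: After transform(), global sum_val = 65. result = 65

The answer is 65.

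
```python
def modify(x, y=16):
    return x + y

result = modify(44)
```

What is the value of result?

Step 1: modify(44) uses default y = 16.
Step 2: Returns 44 + 16 = 60.
Step 3: result = 60

The answer is 60.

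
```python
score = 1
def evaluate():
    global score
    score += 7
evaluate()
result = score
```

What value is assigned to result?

Step 1: score = 1 globally.
Step 2: evaluate() modifies global score: score += 7 = 8.
Step 3: result = 8

The answer is 8.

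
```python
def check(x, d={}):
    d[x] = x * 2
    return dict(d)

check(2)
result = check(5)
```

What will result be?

Step 1: Mutable default dict is shared across calls.
Step 2: First call adds 2: 4. Second call adds 5: 10.
Step 3: result = {2: 4, 5: 10}

The answer is {2: 4, 5: 10}.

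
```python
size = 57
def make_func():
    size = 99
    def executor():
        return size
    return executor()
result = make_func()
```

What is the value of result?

Step 1: size = 57 globally, but make_func() defines size = 99 locally.
Step 2: executor() looks up size. Not in local scope, so checks enclosing scope (make_func) and finds size = 99.
Step 3: result = 99

The answer is 99.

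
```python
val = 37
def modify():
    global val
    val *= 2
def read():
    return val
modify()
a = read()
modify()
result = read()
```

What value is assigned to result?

Step 1: val = 37.
Step 2: First modify(): val = 37 * 2 = 74.
Step 3: Second modify(): val = 74 * 2 = 148.
Step 4: read() returns 148

The answer is 148.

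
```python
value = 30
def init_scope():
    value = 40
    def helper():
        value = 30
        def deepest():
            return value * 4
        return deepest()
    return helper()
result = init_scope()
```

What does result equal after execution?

Step 1: deepest() looks up value through LEGB: not local, finds value = 30 in enclosing helper().
Step 2: Returns 30 * 4 = 120.
Step 3: result = 120

The answer is 120.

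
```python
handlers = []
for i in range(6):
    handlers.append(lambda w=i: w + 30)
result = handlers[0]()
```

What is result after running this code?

Step 1: Default argument w=i captures i's value at definition time.
Step 2: handlers[0] was defined when i = 0, so w defaults to 0.
Step 3: result = 0 + 30 = 30 (default arg fixes the late binding issue)

The answer is 30.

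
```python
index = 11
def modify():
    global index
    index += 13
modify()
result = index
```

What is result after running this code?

Step 1: index = 11 globally.
Step 2: modify() modifies global index: index += 13 = 24.
Step 3: result = 24

The answer is 24.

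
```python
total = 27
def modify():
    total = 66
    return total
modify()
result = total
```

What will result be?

Step 1: total = 27 globally.
Step 2: modify() creates a LOCAL total = 66 (no global keyword!).
Step 3: The global total is unchanged. result = 27

The answer is 27.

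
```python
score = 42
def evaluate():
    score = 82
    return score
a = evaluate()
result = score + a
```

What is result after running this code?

Step 1: Global score = 42. evaluate() returns local score = 82.
Step 2: a = 82. Global score still = 42.
Step 3: result = 42 + 82 = 124

The answer is 124.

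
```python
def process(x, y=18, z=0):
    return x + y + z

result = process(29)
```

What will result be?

Step 1: process(29) uses defaults y = 18, z = 0.
Step 2: Returns 29 + 18 + 0 = 47.
Step 3: result = 47

The answer is 47.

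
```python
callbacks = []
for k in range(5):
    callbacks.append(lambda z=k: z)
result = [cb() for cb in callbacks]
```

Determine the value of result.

Step 1: Default arg z=k captures k at each iteration.
Step 2: Each lambda has its own default: 0, 1, ..., 4.
Step 3: result = [0, 1, 2, 3, 4]

The answer is [0, 1, 2, 3, 4].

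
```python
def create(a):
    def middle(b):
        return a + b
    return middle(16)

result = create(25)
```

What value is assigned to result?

Step 1: create(25) passes a = 25.
Step 2: middle(16) has b = 16, reads a = 25 from enclosing.
Step 3: result = 25 + 16 = 41

The answer is 41.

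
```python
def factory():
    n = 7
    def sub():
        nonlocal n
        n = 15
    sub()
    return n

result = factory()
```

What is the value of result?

Step 1: factory() sets n = 7.
Step 2: sub() uses nonlocal to reassign n = 15.
Step 3: result = 15

The answer is 15.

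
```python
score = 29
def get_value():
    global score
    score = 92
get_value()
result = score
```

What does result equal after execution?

Step 1: score = 29 globally.
Step 2: get_value() declares global score and sets it to 92.
Step 3: After get_value(), global score = 92. result = 92

The answer is 92.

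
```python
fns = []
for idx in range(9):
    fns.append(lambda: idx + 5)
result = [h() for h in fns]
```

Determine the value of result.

Step 1: All lambdas capture idx by reference. After the loop, idx = 8.
Step 2: Each call returns 8 + 5 = 13.
Step 3: result = [13, 13, 13, 13, 13, 13, 13, 13, 13]

The answer is [13, 13, 13, 13, 13, 13, 13, 13, 13].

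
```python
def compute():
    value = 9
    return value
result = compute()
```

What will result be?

Step 1: compute() defines value = 9 in its local scope.
Step 2: return value finds the local variable value = 9.
Step 3: result = 9

The answer is 9.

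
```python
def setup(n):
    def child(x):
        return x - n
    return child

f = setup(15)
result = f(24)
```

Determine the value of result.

Step 1: setup(15) creates a closure capturing n = 15.
Step 2: f(24) computes 24 - 15 = 9.
Step 3: result = 9

The answer is 9.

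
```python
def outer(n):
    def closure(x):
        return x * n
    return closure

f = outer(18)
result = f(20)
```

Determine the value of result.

Step 1: outer(18) creates a closure capturing n = 18.
Step 2: f(20) computes 20 * 18 = 360.
Step 3: result = 360

The answer is 360.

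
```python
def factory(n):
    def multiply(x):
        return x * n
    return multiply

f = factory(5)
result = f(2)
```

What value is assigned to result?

Step 1: factory(5) returns multiply closure with n = 5.
Step 2: f(2) computes 2 * 5 = 10.
Step 3: result = 10

The answer is 10.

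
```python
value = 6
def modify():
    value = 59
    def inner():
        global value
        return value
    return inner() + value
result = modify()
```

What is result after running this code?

Step 1: Global value = 6. modify() shadows with local value = 59.
Step 2: inner() uses global keyword, so inner() returns global value = 6.
Step 3: modify() returns 6 + 59 = 65

The answer is 65.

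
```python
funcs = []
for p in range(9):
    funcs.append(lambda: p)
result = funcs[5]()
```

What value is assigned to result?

Step 1: The loop creates 9 lambdas, all referencing the same variable p.
Step 2: After the loop, p = 8 (final value).
Step 3: funcs[5]() looks up p at call time and finds 8. This is the late binding gotcha. result = 8

The answer is 8.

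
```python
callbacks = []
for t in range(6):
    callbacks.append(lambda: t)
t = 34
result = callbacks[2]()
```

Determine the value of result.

Step 1: Lambdas capture the variable t by reference, not by value.
Step 2: After the loop, t is reassigned to 34.
Step 3: callbacks[2]() looks up the current t = 34. result = 34

The answer is 34.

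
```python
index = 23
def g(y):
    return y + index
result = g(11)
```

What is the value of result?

Step 1: index = 23 is defined globally.
Step 2: g(11) uses parameter y = 11 and looks up index from global scope = 23.
Step 3: result = 11 + 23 = 34

The answer is 34.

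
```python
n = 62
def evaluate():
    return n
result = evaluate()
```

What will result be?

Step 1: n = 62 is defined in the global scope.
Step 2: evaluate() looks up n. No local n exists, so Python checks the global scope via LEGB rule and finds n = 62.
Step 3: result = 62

The answer is 62.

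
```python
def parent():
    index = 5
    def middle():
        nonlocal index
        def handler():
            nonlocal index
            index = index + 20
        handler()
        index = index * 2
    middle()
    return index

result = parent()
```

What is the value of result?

Step 1: index = 5.
Step 2: handler() adds 20: index = 5 + 20 = 25.
Step 3: middle() doubles: index = 25 * 2 = 50.
Step 4: result = 50

The answer is 50.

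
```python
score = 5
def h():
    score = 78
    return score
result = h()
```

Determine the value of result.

Step 1: Global score = 5.
Step 2: h() creates local score = 78, shadowing the global.
Step 3: Returns local score = 78. result = 78

The answer is 78.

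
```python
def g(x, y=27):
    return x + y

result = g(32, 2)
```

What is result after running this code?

Step 1: g(32, 2) overrides default y with 2.
Step 2: Returns 32 + 2 = 34.
Step 3: result = 34

The answer is 34.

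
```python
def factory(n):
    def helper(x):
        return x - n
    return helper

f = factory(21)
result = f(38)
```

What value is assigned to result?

Step 1: factory(21) creates a closure capturing n = 21.
Step 2: f(38) computes 38 - 21 = 17.
Step 3: result = 17

The answer is 17.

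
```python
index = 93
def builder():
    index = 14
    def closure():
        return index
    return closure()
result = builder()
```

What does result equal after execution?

Step 1: index = 93 globally, but builder() defines index = 14 locally.
Step 2: closure() looks up index. Not in local scope, so checks enclosing scope (builder) and finds index = 14.
Step 3: result = 14

The answer is 14.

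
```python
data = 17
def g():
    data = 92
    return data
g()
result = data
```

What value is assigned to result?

Step 1: Global data = 17.
Step 2: g() creates local data = 92 (shadow, not modification).
Step 3: After g() returns, global data is unchanged. result = 17

The answer is 17.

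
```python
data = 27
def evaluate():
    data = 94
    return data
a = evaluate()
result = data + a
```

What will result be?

Step 1: Global data = 27. evaluate() returns local data = 94.
Step 2: a = 94. Global data still = 27.
Step 3: result = 27 + 94 = 121

The answer is 121.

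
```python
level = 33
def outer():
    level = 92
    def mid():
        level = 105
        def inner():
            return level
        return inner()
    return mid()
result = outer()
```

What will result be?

Step 1: Three levels of shadowing: global 33, outer 92, mid 105.
Step 2: inner() finds level = 105 in enclosing mid() scope.
Step 3: result = 105

The answer is 105.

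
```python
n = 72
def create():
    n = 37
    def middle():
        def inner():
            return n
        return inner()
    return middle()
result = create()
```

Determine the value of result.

Step 1: create() defines n = 37. middle() and inner() have no local n.
Step 2: inner() checks local (none), enclosing middle() (none), enclosing create() and finds n = 37.
Step 3: result = 37

The answer is 37.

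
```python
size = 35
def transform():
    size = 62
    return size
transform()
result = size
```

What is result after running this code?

Step 1: size = 35 globally.
Step 2: transform() creates a LOCAL size = 62 (no global keyword!).
Step 3: The global size is unchanged. result = 35

The answer is 35.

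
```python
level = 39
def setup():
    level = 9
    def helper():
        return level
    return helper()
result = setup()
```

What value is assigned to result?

Step 1: level = 39 globally, but setup() defines level = 9 locally.
Step 2: helper() looks up level. Not in local scope, so checks enclosing scope (setup) and finds level = 9.
Step 3: result = 9

The answer is 9.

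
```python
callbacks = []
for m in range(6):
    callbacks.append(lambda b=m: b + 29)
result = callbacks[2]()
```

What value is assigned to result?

Step 1: Default argument b=m captures m's value at definition time.
Step 2: callbacks[2] was defined when m = 2, so b defaults to 2.
Step 3: result = 2 + 29 = 31 (default arg fixes the late binding issue)

The answer is 31.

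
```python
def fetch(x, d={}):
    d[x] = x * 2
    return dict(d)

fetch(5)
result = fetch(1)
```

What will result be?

Step 1: Mutable default dict is shared across calls.
Step 2: First call adds 5: 10. Second call adds 1: 2.
Step 3: result = {5: 10, 1: 2}

The answer is {5: 10, 1: 2}.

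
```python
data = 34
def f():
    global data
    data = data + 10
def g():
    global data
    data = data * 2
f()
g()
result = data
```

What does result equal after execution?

Step 1: data = 34.
Step 2: f() adds 10: data = 34 + 10 = 44.
Step 3: g() doubles: data = 44 * 2 = 88.
Step 4: result = 88

The answer is 88.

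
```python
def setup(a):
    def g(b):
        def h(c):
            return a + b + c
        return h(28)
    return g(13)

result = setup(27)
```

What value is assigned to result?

Step 1: a = 27, b = 13, c = 28 across three nested scopes.
Step 2: h() accesses all three via LEGB rule.
Step 3: result = 27 + 13 + 28 = 68

The answer is 68.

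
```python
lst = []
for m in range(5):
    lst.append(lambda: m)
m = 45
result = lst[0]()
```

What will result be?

Step 1: Lambdas capture the variable m by reference, not by value.
Step 2: After the loop, m is reassigned to 45.
Step 3: lst[0]() looks up the current m = 45. result = 45

The answer is 45.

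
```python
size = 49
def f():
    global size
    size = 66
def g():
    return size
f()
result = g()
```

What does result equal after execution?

Step 1: size = 49.
Step 2: f() sets global size = 66.
Step 3: g() reads global size = 66. result = 66

The answer is 66.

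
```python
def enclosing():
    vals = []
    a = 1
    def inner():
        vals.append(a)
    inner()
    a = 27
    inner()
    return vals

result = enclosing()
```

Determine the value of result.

Step 1: a = 1. inner() appends current a to vals.
Step 2: First inner(): appends 1. Then a = 27.
Step 3: Second inner(): appends 27 (closure sees updated a). result = [1, 27]

The answer is [1, 27].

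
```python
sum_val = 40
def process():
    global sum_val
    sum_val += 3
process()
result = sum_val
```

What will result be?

Step 1: sum_val = 40 globally.
Step 2: process() modifies global sum_val: sum_val += 3 = 43.
Step 3: result = 43

The answer is 43.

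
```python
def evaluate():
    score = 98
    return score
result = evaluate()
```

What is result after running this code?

Step 1: evaluate() defines score = 98 in its local scope.
Step 2: return score finds the local variable score = 98.
Step 3: result = 98

The answer is 98.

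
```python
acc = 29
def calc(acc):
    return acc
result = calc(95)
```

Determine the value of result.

Step 1: Global acc = 29.
Step 2: calc(95) takes parameter acc = 95, which shadows the global.
Step 3: result = 95

The answer is 95.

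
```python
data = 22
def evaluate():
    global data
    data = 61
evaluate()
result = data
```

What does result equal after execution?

Step 1: data = 22 globally.
Step 2: evaluate() declares global data and sets it to 61.
Step 3: After evaluate(), global data = 61. result = 61

The answer is 61.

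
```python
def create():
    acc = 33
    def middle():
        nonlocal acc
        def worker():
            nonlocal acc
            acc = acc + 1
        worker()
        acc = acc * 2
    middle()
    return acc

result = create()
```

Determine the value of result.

Step 1: acc = 33.
Step 2: worker() adds 1: acc = 33 + 1 = 34.
Step 3: middle() doubles: acc = 34 * 2 = 68.
Step 4: result = 68

The answer is 68.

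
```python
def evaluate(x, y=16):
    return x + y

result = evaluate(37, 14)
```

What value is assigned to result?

Step 1: evaluate(37, 14) overrides default y with 14.
Step 2: Returns 37 + 14 = 51.
Step 3: result = 51

The answer is 51.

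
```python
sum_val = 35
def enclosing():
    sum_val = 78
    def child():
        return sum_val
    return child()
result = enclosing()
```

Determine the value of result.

Step 1: sum_val = 35 globally, but enclosing() defines sum_val = 78 locally.
Step 2: child() looks up sum_val. Not in local scope, so checks enclosing scope (enclosing) and finds sum_val = 78.
Step 3: result = 78

The answer is 78.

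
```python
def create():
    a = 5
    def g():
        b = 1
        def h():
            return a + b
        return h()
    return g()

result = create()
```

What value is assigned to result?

Step 1: create() defines a = 5. g() defines b = 1.
Step 2: h() accesses both from enclosing scopes: a = 5, b = 1.
Step 3: result = 5 + 1 = 6

The answer is 6.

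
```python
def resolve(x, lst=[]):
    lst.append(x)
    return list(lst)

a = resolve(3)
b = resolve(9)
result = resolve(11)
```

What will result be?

Step 1: Default list is shared. list() creates copies for return values.
Step 2: Internal list grows: [3] -> [3, 9] -> [3, 9, 11].
Step 3: result = [3, 9, 11]

The answer is [3, 9, 11].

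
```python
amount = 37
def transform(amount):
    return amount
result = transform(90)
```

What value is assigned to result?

Step 1: Global amount = 37.
Step 2: transform(90) takes parameter amount = 90, which shadows the global.
Step 3: result = 90

The answer is 90.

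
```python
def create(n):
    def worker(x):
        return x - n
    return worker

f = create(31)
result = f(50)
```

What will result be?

Step 1: create(31) creates a closure capturing n = 31.
Step 2: f(50) computes 50 - 31 = 19.
Step 3: result = 19

The answer is 19.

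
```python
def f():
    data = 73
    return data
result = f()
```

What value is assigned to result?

Step 1: f() defines data = 73 in its local scope.
Step 2: return data finds the local variable data = 73.
Step 3: result = 73

The answer is 73.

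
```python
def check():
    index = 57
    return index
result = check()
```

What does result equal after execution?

Step 1: check() defines index = 57 in its local scope.
Step 2: return index finds the local variable index = 57.
Step 3: result = 57

The answer is 57.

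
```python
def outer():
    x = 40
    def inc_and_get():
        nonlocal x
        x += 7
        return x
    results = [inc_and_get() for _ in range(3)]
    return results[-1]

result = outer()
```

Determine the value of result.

Step 1: x = 40.
Step 2: Three calls to inc_and_get(), each adding 7.
Step 3: Last value = 40 + 7 * 3 = 61

The answer is 61.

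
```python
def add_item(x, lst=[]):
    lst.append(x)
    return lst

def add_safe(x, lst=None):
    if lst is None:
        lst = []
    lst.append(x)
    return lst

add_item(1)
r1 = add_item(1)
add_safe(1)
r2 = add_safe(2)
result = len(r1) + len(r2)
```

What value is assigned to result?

Step 1: add_item shares mutable default: after 2 calls, lst = [1, 1], len = 2.
Step 2: add_safe creates fresh list each time: r2 = [2], len = 1.
Step 3: result = 2 + 1 = 3

The answer is 3.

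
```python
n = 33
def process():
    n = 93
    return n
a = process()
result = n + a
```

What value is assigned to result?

Step 1: Global n = 33. process() returns local n = 93.
Step 2: a = 93. Global n still = 33.
Step 3: result = 33 + 93 = 126

The answer is 126.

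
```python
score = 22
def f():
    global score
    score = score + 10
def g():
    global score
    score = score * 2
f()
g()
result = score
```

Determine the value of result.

Step 1: score = 22.
Step 2: f() adds 10: score = 22 + 10 = 32.
Step 3: g() doubles: score = 32 * 2 = 64.
Step 4: result = 64

The answer is 64.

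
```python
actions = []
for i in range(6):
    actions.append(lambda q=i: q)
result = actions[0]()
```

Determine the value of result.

Step 1: Default argument q=i captures i's value at each iteration.
Step 2: actions[0] captured q = 0 when i was 0.
Step 3: result = 0

The answer is 0.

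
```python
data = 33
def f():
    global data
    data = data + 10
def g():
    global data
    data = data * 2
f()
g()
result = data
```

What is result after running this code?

Step 1: data = 33.
Step 2: f() adds 10: data = 33 + 10 = 43.
Step 3: g() doubles: data = 43 * 2 = 86.
Step 4: result = 86

The answer is 86.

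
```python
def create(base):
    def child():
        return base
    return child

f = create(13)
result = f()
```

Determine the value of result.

Step 1: create(13) creates closure capturing base = 13.
Step 2: f() returns the captured base = 13.
Step 3: result = 13

The answer is 13.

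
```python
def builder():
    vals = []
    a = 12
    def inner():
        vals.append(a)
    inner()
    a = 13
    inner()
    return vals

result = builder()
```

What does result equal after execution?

Step 1: a = 12. inner() appends current a to vals.
Step 2: First inner(): appends 12. Then a = 13.
Step 3: Second inner(): appends 13 (closure sees updated a). result = [12, 13]

The answer is [12, 13].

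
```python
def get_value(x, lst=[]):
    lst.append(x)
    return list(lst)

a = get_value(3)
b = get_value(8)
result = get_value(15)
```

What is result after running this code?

Step 1: Default list is shared. list() creates copies for return values.
Step 2: Internal list grows: [3] -> [3, 8] -> [3, 8, 15].
Step 3: result = [3, 8, 15]

The answer is [3, 8, 15].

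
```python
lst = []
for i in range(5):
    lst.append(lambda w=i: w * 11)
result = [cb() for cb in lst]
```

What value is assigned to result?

Step 1: Default arg w=i captures i at each iteration.
Step 2: lst[k] has w defaulting to k, returns k * 11.
Step 3: result = [0, 11, 22, 33, 44]

The answer is [0, 11, 22, 33, 44].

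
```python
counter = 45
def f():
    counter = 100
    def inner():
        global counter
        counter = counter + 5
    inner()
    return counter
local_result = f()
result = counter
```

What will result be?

Step 1: Global counter = 45. f() creates local counter = 100.
Step 2: inner() declares global counter and adds 5: global counter = 45 + 5 = 50.
Step 3: f() returns its local counter = 100 (unaffected by inner).
Step 4: result = global counter = 50

The answer is 50.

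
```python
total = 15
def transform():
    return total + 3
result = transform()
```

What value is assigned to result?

Step 1: total = 15 is defined globally.
Step 2: transform() looks up total from global scope = 15, then computes 15 + 3 = 18.
Step 3: result = 18

The answer is 18.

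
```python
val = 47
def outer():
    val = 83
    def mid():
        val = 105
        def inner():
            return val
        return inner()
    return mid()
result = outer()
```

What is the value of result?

Step 1: Three levels of shadowing: global 47, outer 83, mid 105.
Step 2: inner() finds val = 105 in enclosing mid() scope.
Step 3: result = 105

The answer is 105.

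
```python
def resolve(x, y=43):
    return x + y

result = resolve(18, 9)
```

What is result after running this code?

Step 1: resolve(18, 9) overrides default y with 9.
Step 2: Returns 18 + 9 = 27.
Step 3: result = 27

The answer is 27.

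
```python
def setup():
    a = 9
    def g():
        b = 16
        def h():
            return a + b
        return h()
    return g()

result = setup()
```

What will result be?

Step 1: setup() defines a = 9. g() defines b = 16.
Step 2: h() accesses both from enclosing scopes: a = 9, b = 16.
Step 3: result = 9 + 16 = 25

The answer is 25.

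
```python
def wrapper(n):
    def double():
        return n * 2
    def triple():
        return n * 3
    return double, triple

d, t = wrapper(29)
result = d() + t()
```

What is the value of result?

Step 1: Both closures capture the same n = 29.
Step 2: d() = 29 * 2 = 58, t() = 29 * 3 = 87.
Step 3: result = 58 + 87 = 145

The answer is 145.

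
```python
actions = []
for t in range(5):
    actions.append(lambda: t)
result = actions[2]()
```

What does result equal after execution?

Step 1: The loop creates 5 lambdas, all referencing the same variable t.
Step 2: After the loop, t = 4 (final value).
Step 3: actions[2]() looks up t at call time and finds 4. This is the late binding gotcha. result = 4

The answer is 4.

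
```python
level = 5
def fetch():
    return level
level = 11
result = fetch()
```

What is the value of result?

Step 1: level is first set to 5, then reassigned to 11.
Step 2: fetch() is called after the reassignment, so it looks up the current global level = 11.
Step 3: result = 11

The answer is 11.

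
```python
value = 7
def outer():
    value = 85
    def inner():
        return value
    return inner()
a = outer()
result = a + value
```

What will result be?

Step 1: outer() has local value = 85. inner() reads from enclosing.
Step 2: outer() returns 85. Global value = 7 unchanged.
Step 3: result = 85 + 7 = 92

The answer is 92.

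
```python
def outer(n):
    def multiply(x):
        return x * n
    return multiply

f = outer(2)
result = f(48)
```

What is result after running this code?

Step 1: outer(2) returns multiply closure with n = 2.
Step 2: f(48) computes 48 * 2 = 96.
Step 3: result = 96

The answer is 96.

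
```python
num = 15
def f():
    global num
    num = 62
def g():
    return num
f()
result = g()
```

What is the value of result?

Step 1: num = 15.
Step 2: f() sets global num = 62.
Step 3: g() reads global num = 62. result = 62

The answer is 62.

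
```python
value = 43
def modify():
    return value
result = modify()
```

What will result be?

Step 1: value = 43 is defined in the global scope.
Step 2: modify() looks up value. No local value exists, so Python checks the global scope via LEGB rule and finds value = 43.
Step 3: result = 43

The answer is 43.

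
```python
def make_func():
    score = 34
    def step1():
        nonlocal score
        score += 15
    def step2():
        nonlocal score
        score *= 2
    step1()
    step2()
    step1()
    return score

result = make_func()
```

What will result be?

Step 1: score = 34.
Step 2: step1(): score = 34 + 15 = 49.
Step 3: step2(): score = 49 * 2 = 98.
Step 4: step1(): score = 98 + 15 = 113. result = 113

The answer is 113.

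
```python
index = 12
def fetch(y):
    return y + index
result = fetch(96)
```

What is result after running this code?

Step 1: index = 12 is defined globally.
Step 2: fetch(96) uses parameter y = 96 and looks up index from global scope = 12.
Step 3: result = 96 + 12 = 108

The answer is 108.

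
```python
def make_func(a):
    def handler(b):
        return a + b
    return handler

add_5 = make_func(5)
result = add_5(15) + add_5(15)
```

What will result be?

Step 1: add_5 captures a = 5.
Step 2: add_5(15) = 5 + 15 = 20, called twice.
Step 3: result = 20 + 20 = 40

The answer is 40.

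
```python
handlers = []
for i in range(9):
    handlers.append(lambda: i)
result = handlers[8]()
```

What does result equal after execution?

Step 1: The loop creates 9 lambdas, all referencing the same variable i.
Step 2: After the loop, i = 8 (final value).
Step 3: handlers[8]() looks up i at call time and finds 8. This is the late binding gotcha. result = 8

The answer is 8.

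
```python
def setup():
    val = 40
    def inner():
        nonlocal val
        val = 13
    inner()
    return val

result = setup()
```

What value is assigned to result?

Step 1: setup() sets val = 40.
Step 2: inner() uses nonlocal to reassign val = 13.
Step 3: result = 13

The answer is 13.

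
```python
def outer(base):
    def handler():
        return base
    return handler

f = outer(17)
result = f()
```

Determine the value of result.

Step 1: outer(17) creates closure capturing base = 17.
Step 2: f() returns the captured base = 17.
Step 3: result = 17

The answer is 17.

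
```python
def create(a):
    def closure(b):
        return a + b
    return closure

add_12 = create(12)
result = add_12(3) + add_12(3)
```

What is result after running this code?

Step 1: add_12 captures a = 12.
Step 2: add_12(3) = 12 + 3 = 15, called twice.
Step 3: result = 15 + 15 = 30

The answer is 30.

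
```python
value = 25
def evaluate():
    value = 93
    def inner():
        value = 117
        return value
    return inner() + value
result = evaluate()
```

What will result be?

Step 1: evaluate() has local value = 93. inner() has local value = 117.
Step 2: inner() returns its local value = 117.
Step 3: evaluate() returns 117 + its own value (93) = 210

The answer is 210.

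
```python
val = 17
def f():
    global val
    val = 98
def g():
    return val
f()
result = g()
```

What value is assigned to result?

Step 1: val = 17.
Step 2: f() sets global val = 98.
Step 3: g() reads global val = 98. result = 98

The answer is 98.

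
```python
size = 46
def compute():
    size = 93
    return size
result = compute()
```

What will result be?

Step 1: Global size = 46.
Step 2: compute() creates local size = 93, shadowing the global.
Step 3: Returns local size = 93. result = 93

The answer is 93.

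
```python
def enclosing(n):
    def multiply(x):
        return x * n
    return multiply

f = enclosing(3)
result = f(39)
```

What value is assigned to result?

Step 1: enclosing(3) returns multiply closure with n = 3.
Step 2: f(39) computes 39 * 3 = 117.
Step 3: result = 117

The answer is 117.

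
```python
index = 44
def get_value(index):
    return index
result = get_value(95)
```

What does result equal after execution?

Step 1: Global index = 44.
Step 2: get_value(95) takes parameter index = 95, which shadows the global.
Step 3: result = 95

The answer is 95.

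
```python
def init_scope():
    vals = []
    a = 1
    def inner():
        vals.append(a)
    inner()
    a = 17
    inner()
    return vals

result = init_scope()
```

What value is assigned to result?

Step 1: a = 1. inner() appends current a to vals.
Step 2: First inner(): appends 1. Then a = 17.
Step 3: Second inner(): appends 17 (closure sees updated a). result = [1, 17]

The answer is [1, 17].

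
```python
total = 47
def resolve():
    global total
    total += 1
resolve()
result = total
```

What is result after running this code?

Step 1: total = 47 globally.
Step 2: resolve() modifies global total: total += 1 = 48.
Step 3: result = 48

The answer is 48.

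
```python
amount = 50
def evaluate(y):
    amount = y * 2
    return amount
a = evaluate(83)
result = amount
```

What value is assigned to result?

Step 1: Global amount = 50.
Step 2: evaluate(83) creates local amount = 83 * 2 = 166.
Step 3: Global amount unchanged because no global keyword. result = 50

The answer is 50.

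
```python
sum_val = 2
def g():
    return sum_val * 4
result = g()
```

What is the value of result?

Step 1: sum_val = 2 is defined globally.
Step 2: g() looks up sum_val from global scope = 2, then computes 2 * 4 = 8.
Step 3: result = 8

The answer is 8.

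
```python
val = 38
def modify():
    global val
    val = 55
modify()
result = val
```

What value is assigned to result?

Step 1: val = 38 globally.
Step 2: modify() declares global val and sets it to 55.
Step 3: After modify(), global val = 55. result = 55

The answer is 55.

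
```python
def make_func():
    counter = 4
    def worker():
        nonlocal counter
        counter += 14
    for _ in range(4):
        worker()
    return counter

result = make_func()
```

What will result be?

Step 1: counter = 4.
Step 2: worker() is called 4 times in a loop, each adding 14 via nonlocal.
Step 3: counter = 4 + 14 * 4 = 60

The answer is 60.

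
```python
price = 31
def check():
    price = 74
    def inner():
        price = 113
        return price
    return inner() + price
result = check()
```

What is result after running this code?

Step 1: check() has local price = 74. inner() has local price = 113.
Step 2: inner() returns its local price = 113.
Step 3: check() returns 113 + its own price (74) = 187

The answer is 187.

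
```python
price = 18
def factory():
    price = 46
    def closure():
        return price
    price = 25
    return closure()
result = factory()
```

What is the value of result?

Step 1: factory() sets price = 46, then later price = 25.
Step 2: closure() is called after price is reassigned to 25. Closures capture variables by reference, not by value.
Step 3: result = 25

The answer is 25.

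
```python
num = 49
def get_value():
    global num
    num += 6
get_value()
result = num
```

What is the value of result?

Step 1: num = 49 globally.
Step 2: get_value() modifies global num: num += 6 = 55.
Step 3: result = 55

The answer is 55.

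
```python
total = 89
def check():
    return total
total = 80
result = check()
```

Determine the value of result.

Step 1: total is first set to 89, then reassigned to 80.
Step 2: check() is called after the reassignment, so it looks up the current global total = 80.
Step 3: result = 80

The answer is 80.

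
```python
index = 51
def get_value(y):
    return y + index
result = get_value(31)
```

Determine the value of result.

Step 1: index = 51 is defined globally.
Step 2: get_value(31) uses parameter y = 31 and looks up index from global scope = 51.
Step 3: result = 31 + 51 = 82

The answer is 82.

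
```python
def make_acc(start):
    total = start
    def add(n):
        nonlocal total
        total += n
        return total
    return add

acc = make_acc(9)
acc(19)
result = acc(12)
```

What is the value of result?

Step 1: make_acc(9) creates closure with total = 9.
Step 2: First acc(19): total = 9 + 19 = 28.
Step 3: Second acc(12): total = 28 + 12 = 40. result = 40

The answer is 40.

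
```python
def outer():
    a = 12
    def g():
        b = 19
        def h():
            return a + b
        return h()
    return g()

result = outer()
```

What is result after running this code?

Step 1: outer() defines a = 12. g() defines b = 19.
Step 2: h() accesses both from enclosing scopes: a = 12, b = 19.
Step 3: result = 12 + 19 = 31

The answer is 31.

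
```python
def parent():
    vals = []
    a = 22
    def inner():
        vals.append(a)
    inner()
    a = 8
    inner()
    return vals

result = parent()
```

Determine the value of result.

Step 1: a = 22. inner() appends current a to vals.
Step 2: First inner(): appends 22. Then a = 8.
Step 3: Second inner(): appends 8 (closure sees updated a). result = [22, 8]

The answer is [22, 8].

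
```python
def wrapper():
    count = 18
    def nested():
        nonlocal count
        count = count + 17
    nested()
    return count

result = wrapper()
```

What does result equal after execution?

Step 1: wrapper() sets count = 18.
Step 2: nested() uses nonlocal to modify count in wrapper's scope: count = 18 + 17 = 35.
Step 3: wrapper() returns the modified count = 35

The answer is 35.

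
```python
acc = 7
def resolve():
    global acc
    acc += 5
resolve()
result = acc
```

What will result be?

Step 1: acc = 7 globally.
Step 2: resolve() modifies global acc: acc += 5 = 12.
Step 3: result = 12

The answer is 12.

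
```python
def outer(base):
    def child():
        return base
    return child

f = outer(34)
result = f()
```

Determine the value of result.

Step 1: outer(34) creates closure capturing base = 34.
Step 2: f() returns the captured base = 34.
Step 3: result = 34

The answer is 34.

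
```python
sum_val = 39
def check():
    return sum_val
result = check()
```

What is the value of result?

Step 1: sum_val = 39 is defined in the global scope.
Step 2: check() looks up sum_val. No local sum_val exists, so Python checks the global scope via LEGB rule and finds sum_val = 39.
Step 3: result = 39

The answer is 39.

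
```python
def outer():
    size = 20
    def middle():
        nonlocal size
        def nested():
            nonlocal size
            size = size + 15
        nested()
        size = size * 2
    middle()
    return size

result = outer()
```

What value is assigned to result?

Step 1: size = 20.
Step 2: nested() adds 15: size = 20 + 15 = 35.
Step 3: middle() doubles: size = 35 * 2 = 70.
Step 4: result = 70

The answer is 70.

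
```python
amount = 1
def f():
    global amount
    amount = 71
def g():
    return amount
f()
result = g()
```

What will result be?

Step 1: amount = 1.
Step 2: f() sets global amount = 71.
Step 3: g() reads global amount = 71. result = 71

The answer is 71.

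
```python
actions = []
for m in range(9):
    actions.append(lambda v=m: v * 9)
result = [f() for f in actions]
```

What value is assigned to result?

Step 1: Default arg v=m captures m at each iteration.
Step 2: actions[k] has v defaulting to k, returns k * 9.
Step 3: result = [0, 9, 18, 27, 36, 45, 54, 63, 72]

The answer is [0, 9, 18, 27, 36, 45, 54, 63, 72].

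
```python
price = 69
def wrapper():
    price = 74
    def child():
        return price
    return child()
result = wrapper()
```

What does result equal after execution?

Step 1: price = 69 globally, but wrapper() defines price = 74 locally.
Step 2: child() looks up price. Not in local scope, so checks enclosing scope (wrapper) and finds price = 74.
Step 3: result = 74

The answer is 74.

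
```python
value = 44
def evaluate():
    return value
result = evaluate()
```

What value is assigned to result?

Step 1: value = 44 is defined in the global scope.
Step 2: evaluate() looks up value. No local value exists, so Python checks the global scope via LEGB rule and finds value = 44.
Step 3: result = 44

The answer is 44.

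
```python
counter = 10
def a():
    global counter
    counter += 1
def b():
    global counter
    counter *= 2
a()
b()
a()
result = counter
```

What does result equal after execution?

Step 1: counter = 10.
Step 2: a(): counter = 10 + 1 = 11.
Step 3: b(): counter = 11 * 2 = 22.
Step 4: a(): counter = 22 + 1 = 23

The answer is 23.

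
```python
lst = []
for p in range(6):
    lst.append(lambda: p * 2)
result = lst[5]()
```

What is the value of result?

Step 1: All lambdas reference the same variable p (late binding).
Step 2: After the loop, p = 5. Every lambda returns p * 2.
Step 3: lst[5]() = 5 * 2 = 10

The answer is 10.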